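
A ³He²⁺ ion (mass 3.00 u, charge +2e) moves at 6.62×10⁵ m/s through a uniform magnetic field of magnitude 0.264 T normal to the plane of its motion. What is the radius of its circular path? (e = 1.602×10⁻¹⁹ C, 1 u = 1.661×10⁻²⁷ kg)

r ≈ 0.0390 m

The magnetic force provides the centripetal force: |q|vB = mv²/r.
r = mv/(|q|B) = (4.983×10⁻²⁷)(6.62×10⁵)/((3.204×10⁻¹⁹)(0.264)) ≈ 0.0390 m.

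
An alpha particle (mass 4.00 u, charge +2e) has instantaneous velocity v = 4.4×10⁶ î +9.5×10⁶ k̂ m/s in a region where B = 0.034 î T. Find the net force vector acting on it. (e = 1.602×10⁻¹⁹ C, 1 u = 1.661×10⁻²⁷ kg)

F ≈ (0, 1.03×10⁻¹³, 0) N

v×B = (0, 3.23×10⁵, 0) N/C.
F = q v×B = (3.204×10⁻¹⁹ C)·(0, 3.23×10⁵, 0) = (0, 1.03×10⁻¹³, 0) N.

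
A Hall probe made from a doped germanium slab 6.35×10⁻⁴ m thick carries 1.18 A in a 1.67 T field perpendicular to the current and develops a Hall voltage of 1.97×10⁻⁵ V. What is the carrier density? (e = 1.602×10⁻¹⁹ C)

From V_H = IB/(n e t), n = IB/(V_H e t).
n = (1.18)(1.67)/((1.97×10⁻⁵)(1.602×10⁻¹⁹)(6.35×10⁻⁴)) ≈ 9.83×10²⁶ m⁻³.

n ≈ 9.83×10²⁶ m⁻³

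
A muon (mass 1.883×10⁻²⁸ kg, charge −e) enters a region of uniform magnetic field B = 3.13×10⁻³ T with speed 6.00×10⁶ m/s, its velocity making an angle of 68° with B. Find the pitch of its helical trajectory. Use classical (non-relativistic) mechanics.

p ≈ 5.30 m

v∥ = v cosθ = 6.00×10⁶·cos68° ≈ 2.248×10⁶ m/s.
T = 2πm/(|q|B) = 2π(1.883×10⁻²⁸)/((1.602×10⁻¹⁹)(3.13×10⁻³)) ≈ 2.360×10⁻⁶ s.
pitch = v∥ T = (2.248×10⁶)(2.360×10⁻⁶) ≈ 5.30 m.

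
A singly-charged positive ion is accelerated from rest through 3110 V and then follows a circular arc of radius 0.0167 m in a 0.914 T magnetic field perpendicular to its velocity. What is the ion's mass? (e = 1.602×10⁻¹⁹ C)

m ≈ 6.00×10⁻²⁷ kg

Combine |q|V = ½mv² and r = mv/(|q|B): eliminate v to get m = qB²r²/(2V).
m = (1.602×10⁻¹⁹)(0.914)²(0.0167)²/(2·3110) ≈ 6.00×10⁻²⁷ kg.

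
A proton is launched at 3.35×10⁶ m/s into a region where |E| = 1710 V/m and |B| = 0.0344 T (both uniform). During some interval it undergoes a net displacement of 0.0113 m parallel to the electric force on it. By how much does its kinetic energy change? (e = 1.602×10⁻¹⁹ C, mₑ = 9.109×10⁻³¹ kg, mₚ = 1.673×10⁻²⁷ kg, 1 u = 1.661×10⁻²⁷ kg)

ΔKE ≈ 3.10×10⁻¹⁸ J

The magnetic force is always ⟂ v and does no work; only the electric force changes KE.
ΔKE = F_E · d = |q|E d = (1.602×10⁻¹⁹)(1710)(0.0113) ≈ 3.10×10⁻¹⁸ J.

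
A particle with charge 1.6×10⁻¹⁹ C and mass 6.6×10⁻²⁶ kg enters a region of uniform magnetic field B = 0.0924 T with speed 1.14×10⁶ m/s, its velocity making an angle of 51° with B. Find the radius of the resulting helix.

v⊥ = v sinθ = 1.14×10⁶·sin51° ≈ 8.859×10⁵ m/s.
r = m v⊥/(|q|B) = (6.6×10⁻²⁶)(8.859×10⁵)/((1.6×10⁻¹⁹)(0.0924)) ≈ 3.96 m.

r ≈ 3.96 m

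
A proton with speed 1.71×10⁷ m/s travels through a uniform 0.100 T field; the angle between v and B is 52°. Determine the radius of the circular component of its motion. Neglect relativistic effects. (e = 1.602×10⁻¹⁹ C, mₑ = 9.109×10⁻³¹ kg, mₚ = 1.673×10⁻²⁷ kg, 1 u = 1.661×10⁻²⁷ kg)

r ≈ 1.41 m

v⊥ = v sinθ = 1.71×10⁷·sin52° ≈ 1.347×10⁷ m/s.
r = m v⊥/(|q|B) = (1.673×10⁻²⁷)(1.347×10⁷)/((1.602×10⁻¹⁹)(0.100)) ≈ 1.41 m.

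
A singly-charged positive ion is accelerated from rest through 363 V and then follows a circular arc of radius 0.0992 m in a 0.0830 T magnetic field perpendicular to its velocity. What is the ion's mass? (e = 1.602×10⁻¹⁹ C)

m ≈ 1.50×10⁻²⁶ kg

Combine |q|V = ½mv² and r = mv/(|q|B): eliminate v to get m = qB²r²/(2V).
m = (1.602×10⁻¹⁹)(0.0830)²(0.0992)²/(2·363) ≈ 1.50×10⁻²⁶ kg.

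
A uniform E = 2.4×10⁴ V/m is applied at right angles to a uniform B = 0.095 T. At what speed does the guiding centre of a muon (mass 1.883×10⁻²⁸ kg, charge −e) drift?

In crossed fields the guiding centre drifts at v_d = |E×B|/B² = E/B, independent of charge and mass.
v_d = 2.4×10⁴/0.095 = 2.5×10⁵ m/s.

v_d ≈ 2.5×10⁵ m/s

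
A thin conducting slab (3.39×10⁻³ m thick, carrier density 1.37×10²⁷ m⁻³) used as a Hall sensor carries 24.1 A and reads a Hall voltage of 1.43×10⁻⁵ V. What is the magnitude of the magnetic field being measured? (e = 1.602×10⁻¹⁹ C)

From V_H = IB/(n e t), B = V_H n e t / I.
B = (1.43×10⁻⁵)(1.37×10²⁷)(1.602×10⁻¹⁹)(3.39×10⁻³)/24.1 ≈ 0.441 T.

B ≈ 0.441 T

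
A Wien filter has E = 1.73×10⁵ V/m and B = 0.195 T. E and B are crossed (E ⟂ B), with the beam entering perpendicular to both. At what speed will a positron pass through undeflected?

v = 8.87×10⁵ m/s

Zero net Lorentz force requires |qE| = |q v×B|, i.e. E = vB.
v = E/B = 1.73×10⁵/0.195 = 8.87×10⁵ m/s.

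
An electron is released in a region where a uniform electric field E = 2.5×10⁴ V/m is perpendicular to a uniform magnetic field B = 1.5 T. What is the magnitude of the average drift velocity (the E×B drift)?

The steady drift has the magnetic force balancing the electric force, so v_d = E/B.
v_d = 2.5×10⁴/1.5 = 1.7×10⁴ m/s.

v_d ≈ 1.7×10⁴ m/s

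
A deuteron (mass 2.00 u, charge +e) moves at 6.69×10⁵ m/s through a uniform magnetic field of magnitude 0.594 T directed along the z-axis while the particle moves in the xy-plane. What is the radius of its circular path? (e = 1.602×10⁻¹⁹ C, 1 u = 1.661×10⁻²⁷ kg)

r ≈ 0.0234 m

The magnetic force provides the centripetal force: |q|vB = mv²/r.
r = mv/(|q|B) = (3.322×10⁻²⁷)(6.69×10⁵)/((1.602×10⁻¹⁹)(0.594)) ≈ 0.0234 m.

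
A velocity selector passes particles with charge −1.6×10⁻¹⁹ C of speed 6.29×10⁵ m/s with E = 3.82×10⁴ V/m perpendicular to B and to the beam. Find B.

B = 0.0607 T

Balance of forces in the selector: qE = qvB ⇒ B = E/v.
B = 3.82×10⁴/6.29×10⁵ = 0.0607 T.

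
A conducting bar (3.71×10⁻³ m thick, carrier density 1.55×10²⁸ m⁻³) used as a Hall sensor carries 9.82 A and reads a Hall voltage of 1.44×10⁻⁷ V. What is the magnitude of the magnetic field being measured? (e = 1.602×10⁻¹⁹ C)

B ≈ 0.135 T

From V_H = IB/(n e t), B = V_H n e t / I.
B = (1.44×10⁻⁷)(1.55×10²⁸)(1.602×10⁻¹⁹)(3.71×10⁻³)/9.82 ≈ 0.135 T.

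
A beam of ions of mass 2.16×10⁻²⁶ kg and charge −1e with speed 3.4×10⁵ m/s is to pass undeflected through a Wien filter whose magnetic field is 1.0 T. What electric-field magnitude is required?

E = 3.4×10⁵ V/m

For straight-line motion qE = qvB, so E = vB.
E = 3.4×10⁵ × 1.0 = 3.4×10⁵ V/m.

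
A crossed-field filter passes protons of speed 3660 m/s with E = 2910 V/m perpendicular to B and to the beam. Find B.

Balance of forces in the selector: qE = qvB ⇒ B = E/v.
B = 2910/3660 = 0.795 T.

B = 0.795 T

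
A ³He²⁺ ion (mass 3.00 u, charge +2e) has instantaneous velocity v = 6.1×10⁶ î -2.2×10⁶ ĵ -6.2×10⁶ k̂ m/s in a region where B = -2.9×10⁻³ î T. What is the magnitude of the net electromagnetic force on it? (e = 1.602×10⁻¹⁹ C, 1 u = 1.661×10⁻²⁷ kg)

|F| ≈ 6.11×10⁻¹⁵ N

v×B = (0, 1.80×10⁴, -6380) N/C.
F = q v×B = (3.204×10⁻¹⁹ C)·(0, 1.80×10⁴, -6380) = (0, 5.76×10⁻¹⁵, -2.04×10⁻¹⁵) N.
|F| = 6.11×10⁻¹⁵ N.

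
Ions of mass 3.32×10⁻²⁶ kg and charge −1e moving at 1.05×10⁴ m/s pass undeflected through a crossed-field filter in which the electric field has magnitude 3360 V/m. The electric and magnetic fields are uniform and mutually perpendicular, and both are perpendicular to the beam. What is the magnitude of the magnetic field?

Balance of forces in the selector: qE = qvB ⇒ B = E/v.
B = 3360/1.05×10⁴ = 0.320 T.

B = 0.320 T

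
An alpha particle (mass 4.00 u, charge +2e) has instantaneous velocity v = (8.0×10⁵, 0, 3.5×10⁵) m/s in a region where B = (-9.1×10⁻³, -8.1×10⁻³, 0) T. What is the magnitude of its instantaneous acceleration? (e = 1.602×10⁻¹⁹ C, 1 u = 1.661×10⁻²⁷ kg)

|a| ≈ 3.74×10¹¹ m/s²

v×B = (2840, -3180, -6480) N/C.
F = q v×B = (3.204×10⁻¹⁹ C)·(2840, -3180, -6480) = (9.08×10⁻¹⁶, -1.02×10⁻¹⁵, -2.08×10⁻¹⁵) N.
|a| = |F|/m = 2.485×10⁻¹⁵/6.644×10⁻²⁷ ≈ 3.74×10¹¹ m/s².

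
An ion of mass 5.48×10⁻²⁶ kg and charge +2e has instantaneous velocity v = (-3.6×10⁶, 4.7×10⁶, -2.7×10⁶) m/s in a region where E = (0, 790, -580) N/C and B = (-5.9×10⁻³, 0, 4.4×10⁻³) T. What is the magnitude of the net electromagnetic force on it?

|F| ≈ 1.51×10⁻¹⁴ N

v×B = (2.07×10⁴, 3.18×10⁴, 2.77×10⁴) N/C.
E + v×B = (2.07×10⁴, 3.26×10⁴, 2.72×10⁴) N/C.
F = q(E + v×B) = (3.204×10⁻¹⁹ C)·(2.07×10⁴, 3.26×10⁴, 2.72×10⁴) = (6.63×10⁻¹⁵, 1.04×10⁻¹⁴, 8.70×10⁻¹⁵) N.
|F| = 1.51×10⁻¹⁴ N.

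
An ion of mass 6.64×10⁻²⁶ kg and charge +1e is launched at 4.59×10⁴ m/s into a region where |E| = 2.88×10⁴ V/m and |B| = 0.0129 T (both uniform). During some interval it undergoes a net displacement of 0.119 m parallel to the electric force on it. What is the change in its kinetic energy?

ΔKE ≈ 5.49×10⁻¹⁶ J

The magnetic force is always ⟂ v and does no work; only the electric force changes KE.
ΔKE = F_E · d = |q|E d = (1.602×10⁻¹⁹)(2.88×10⁴)(0.119) ≈ 5.49×10⁻¹⁶ J.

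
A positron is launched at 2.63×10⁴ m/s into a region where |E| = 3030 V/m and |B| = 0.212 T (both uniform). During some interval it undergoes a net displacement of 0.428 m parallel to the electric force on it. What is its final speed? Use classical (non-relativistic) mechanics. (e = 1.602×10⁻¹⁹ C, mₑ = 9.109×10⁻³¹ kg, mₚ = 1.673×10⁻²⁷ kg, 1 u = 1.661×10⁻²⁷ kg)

B does no work; ΔKE = |q|E d.
½mv_f² = ½mv₀² + |q|Ed = ½(9.109×10⁻³¹)(2.63×10⁴)² + (1.602×10⁻¹⁹)(3030)(0.428) ≈ 3.150×10⁻²² J + 2.078×10⁻¹⁶ J ≈ 2.078×10⁻¹⁶ J.
v_f = √(2·2.078×10⁻¹⁶/9.109×10⁻³¹) ≈ 2.14×10⁷ m/s.

v_f ≈ 2.14×10⁷ m/s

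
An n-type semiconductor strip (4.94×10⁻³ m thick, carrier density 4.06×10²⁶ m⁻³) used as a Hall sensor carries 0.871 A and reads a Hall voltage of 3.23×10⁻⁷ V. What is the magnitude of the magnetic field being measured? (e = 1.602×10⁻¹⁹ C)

From V_H = IB/(n e t), B = V_H n e t / I.
B = (3.23×10⁻⁷)(4.06×10²⁶)(1.602×10⁻¹⁹)(4.94×10⁻³)/0.871 ≈ 0.119 T.

B ≈ 0.119 T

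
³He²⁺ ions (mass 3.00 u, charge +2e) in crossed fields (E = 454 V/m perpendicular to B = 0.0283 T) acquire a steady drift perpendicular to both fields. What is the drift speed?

v_d ≈ 1.60×10⁴ m/s

In crossed fields the guiding centre drifts at v_d = |E×B|/B² = E/B, independent of charge and mass.
v_d = 454/0.0283 = 1.60×10⁴ m/s.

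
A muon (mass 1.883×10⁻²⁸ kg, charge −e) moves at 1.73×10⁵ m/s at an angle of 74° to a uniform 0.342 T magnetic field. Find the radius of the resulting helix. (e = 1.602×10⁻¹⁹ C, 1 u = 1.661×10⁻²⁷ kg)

v⊥ = v sinθ = 1.73×10⁵·sin74° ≈ 1.663×10⁵ m/s.
r = m v⊥/(|q|B) = (1.883×10⁻²⁸)(1.663×10⁵)/((1.602×10⁻¹⁹)(0.342)) ≈ 5.72×10⁻⁴ m.

r ≈ 5.72×10⁻⁴ m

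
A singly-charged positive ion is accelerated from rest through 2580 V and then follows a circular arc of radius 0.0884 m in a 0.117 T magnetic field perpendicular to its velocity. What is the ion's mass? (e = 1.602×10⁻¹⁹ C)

Combine |q|V = ½mv² and r = mv/(|q|B): eliminate v to get m = qB²r²/(2V).
m = (1.602×10⁻¹⁹)(0.117)²(0.0884)²/(2·2580) ≈ 3.32×10⁻²⁷ kg.

m ≈ 3.32×10⁻²⁷ kg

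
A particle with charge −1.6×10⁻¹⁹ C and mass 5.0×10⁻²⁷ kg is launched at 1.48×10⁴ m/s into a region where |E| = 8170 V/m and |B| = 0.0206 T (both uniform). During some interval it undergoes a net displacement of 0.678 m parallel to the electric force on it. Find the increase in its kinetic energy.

The magnetic force is always ⟂ v and does no work; only the electric force changes KE.
ΔKE = F_E · d = |q|E d = (1.6×10⁻¹⁹)(8170)(0.678) ≈ 8.86×10⁻¹⁶ J.

ΔKE ≈ 8.86×10⁻¹⁶ J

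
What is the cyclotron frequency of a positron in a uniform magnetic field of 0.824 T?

f = |q|B/(2πm).
f = (1.602×10⁻¹⁹)(0.824)/(2π·9.109×10⁻³¹) ≈ 2.31×10¹⁰ Hz.

f ≈ 2.31×10¹⁰ Hz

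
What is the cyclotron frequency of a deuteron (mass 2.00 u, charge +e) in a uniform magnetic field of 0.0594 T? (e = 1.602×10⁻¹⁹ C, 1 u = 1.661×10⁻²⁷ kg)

f ≈ 4.56×10⁵ Hz

f = |q|B/(2πm).
f = (1.602×10⁻¹⁹)(0.0594)/(2π·3.322×10⁻²⁷) ≈ 4.56×10⁵ Hz.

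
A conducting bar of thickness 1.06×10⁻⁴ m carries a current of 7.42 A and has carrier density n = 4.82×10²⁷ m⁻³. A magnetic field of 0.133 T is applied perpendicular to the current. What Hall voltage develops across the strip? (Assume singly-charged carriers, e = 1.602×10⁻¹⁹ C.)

V_H = IB/(n e t).
V_H = (7.42)(0.133)/((4.82×10²⁷)(1.602×10⁻¹⁹)(1.06×10⁻⁴)) ≈ 1.21×10⁻⁵ V.

V_H ≈ 1.21×10⁻⁵ V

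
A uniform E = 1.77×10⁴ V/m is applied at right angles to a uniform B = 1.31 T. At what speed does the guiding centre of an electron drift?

v_d ≈ 1.35×10⁴ m/s

The E×B drift speed is v_d = E/B.
v_d = 1.77×10⁴/1.31 = 1.35×10⁴ m/s.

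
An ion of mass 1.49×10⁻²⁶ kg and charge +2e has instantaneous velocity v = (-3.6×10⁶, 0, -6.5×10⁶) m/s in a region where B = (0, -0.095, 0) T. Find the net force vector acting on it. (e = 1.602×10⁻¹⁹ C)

F ≈ (-1.98×10⁻¹³, 0, 1.10×10⁻¹³) N

v×B = (-6.18×10⁵, 0, 3.42×10⁵) N/C.
F = q v×B = (3.204×10⁻¹⁹ C)·(-6.18×10⁵, 0, 3.42×10⁵) = (-1.98×10⁻¹³, 0, 1.10×10⁻¹³) N.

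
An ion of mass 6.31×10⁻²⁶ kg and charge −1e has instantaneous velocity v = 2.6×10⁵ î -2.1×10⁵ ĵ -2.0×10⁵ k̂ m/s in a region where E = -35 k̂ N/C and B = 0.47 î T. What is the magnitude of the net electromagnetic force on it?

|F| ≈ 2.18×10⁻¹⁴ N

v×B = (0, -9.40×10⁴, 9.87×10⁴) N/C.
E + v×B = (0, -9.40×10⁴, 9.87×10⁴) N/C.
F = q(E + v×B) = (−1.602×10⁻¹⁹ C)·(0, -9.40×10⁴, 9.87×10⁴) = (0, 1.51×10⁻¹⁴, -1.58×10⁻¹⁴) N.
|F| = 2.18×10⁻¹⁴ N.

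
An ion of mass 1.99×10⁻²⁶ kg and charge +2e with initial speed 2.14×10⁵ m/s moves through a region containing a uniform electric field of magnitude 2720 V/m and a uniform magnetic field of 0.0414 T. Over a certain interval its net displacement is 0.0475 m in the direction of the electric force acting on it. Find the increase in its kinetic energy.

ΔKE ≈ 4.14×10⁻¹⁷ J

The magnetic force is always ⟂ v and does no work; only the electric force changes KE.
ΔKE = F_E · d = |q|E d = (3.204×10⁻¹⁹)(2720)(0.0475) ≈ 4.14×10⁻¹⁷ J.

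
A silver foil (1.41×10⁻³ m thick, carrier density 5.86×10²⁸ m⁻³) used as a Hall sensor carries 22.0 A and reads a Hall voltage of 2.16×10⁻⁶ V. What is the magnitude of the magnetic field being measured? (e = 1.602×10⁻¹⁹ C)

From V_H = IB/(n e t), B = V_H n e t / I.
B = (2.16×10⁻⁶)(5.86×10²⁸)(1.602×10⁻¹⁹)(1.41×10⁻³)/22.0 ≈ 1.30 T.

B ≈ 1.30 T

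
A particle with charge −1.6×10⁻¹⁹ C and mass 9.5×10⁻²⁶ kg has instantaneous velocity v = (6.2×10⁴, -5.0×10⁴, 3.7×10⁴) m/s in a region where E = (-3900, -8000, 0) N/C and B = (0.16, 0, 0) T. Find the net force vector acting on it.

v×B = (0, 5920, 8000) N/C.
E + v×B = (-3900, -2080, 8000) N/C.
F = q(E + v×B) = (−1.6×10⁻¹⁹ C)·(-3900, -2080, 8000) = (6.24×10⁻¹⁶, 3.33×10⁻¹⁶, -1.28×10⁻¹⁵) N.

F ≈ (6.24×10⁻¹⁶, 3.33×10⁻¹⁶, -1.28×10⁻¹⁵) N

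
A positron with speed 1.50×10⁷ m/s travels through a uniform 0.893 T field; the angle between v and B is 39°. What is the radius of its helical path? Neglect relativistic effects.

r ≈ 6.01×10⁻⁵ m

v⊥ = v sinθ = 1.50×10⁷·sin39° ≈ 9.440×10⁶ m/s.
r = m v⊥/(|q|B) = (9.109×10⁻³¹)(9.440×10⁶)/((1.602×10⁻¹⁹)(0.893)) ≈ 6.01×10⁻⁵ m.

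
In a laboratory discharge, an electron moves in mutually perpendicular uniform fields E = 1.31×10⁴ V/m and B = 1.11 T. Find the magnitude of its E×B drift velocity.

The E×B drift speed is v_d = E/B.
v_d = 1.31×10⁴/1.11 = 1.18×10⁴ m/s.

v_d ≈ 1.18×10⁴ m/s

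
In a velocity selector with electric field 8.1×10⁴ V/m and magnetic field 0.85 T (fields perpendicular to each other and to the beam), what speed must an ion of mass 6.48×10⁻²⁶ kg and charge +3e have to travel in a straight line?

Straight-line motion ⇒ electric and magnetic forces cancel, so E = vB.
v = E/B = 8.1×10⁴/0.85 = 9.5×10⁴ m/s.

v = 9.5×10⁴ m/s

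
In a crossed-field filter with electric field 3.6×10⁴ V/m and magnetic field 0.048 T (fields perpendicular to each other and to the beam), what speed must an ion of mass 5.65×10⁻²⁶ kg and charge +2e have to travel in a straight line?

v = 7.5×10⁵ m/s

Zero net Lorentz force requires |qE| = |q v×B|, i.e. E = vB.
v = E/B = 3.6×10⁴/0.048 = 7.5×10⁵ m/s.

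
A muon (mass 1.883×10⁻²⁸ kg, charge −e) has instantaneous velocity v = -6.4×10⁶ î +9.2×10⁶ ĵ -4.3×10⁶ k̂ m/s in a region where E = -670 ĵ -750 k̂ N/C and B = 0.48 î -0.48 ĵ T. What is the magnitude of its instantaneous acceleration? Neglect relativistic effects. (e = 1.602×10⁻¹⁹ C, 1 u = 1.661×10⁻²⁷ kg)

v×B = (-2.06×10⁶, -2.06×10⁶, -1.34×10⁶) N/C.
E + v×B = (-2.06×10⁶, -2.06×10⁶, -1.34×10⁶) N/C.
F = q(E + v×B) = (−1.602×10⁻¹⁹ C)·(-2.06×10⁶, -2.06×10⁶, -1.34×10⁶) = (3.31×10⁻¹³, 3.31×10⁻¹³, 2.15×10⁻¹³) N.
|a| = |F|/m = 5.149×10⁻¹³/1.883×10⁻²⁸ ≈ 2.73×10¹⁵ m/s².

|a| ≈ 2.73×10¹⁵ m/s²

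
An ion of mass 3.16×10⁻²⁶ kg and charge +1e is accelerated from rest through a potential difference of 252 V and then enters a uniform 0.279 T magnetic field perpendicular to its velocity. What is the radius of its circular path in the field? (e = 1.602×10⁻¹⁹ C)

Acceleration: |q|V = ½mv² ⇒ v = √(2|q|V/m) = √(2·1.602×10⁻¹⁹·252/3.16×10⁻²⁶) ≈ 5.055×10⁴ m/s.
In the field: r = mv/(|q|B) = (3.16×10⁻²⁶)(5.055×10⁴)/((1.602×10⁻¹⁹)(0.279)) ≈ 0.0357 m.

r ≈ 0.0357 m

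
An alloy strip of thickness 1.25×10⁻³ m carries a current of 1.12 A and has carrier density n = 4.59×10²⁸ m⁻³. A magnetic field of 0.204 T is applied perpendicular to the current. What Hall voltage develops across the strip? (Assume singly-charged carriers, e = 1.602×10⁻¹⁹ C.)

V_H ≈ 2.49×10⁻⁸ V

V_H = IB/(n e t).
V_H = (1.12)(0.204)/((4.59×10²⁸)(1.602×10⁻¹⁹)(1.25×10⁻³)) ≈ 2.49×10⁻⁸ V.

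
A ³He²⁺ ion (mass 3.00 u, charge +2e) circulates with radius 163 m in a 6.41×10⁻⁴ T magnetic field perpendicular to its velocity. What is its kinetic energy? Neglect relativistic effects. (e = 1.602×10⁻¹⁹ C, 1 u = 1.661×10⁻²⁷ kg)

v = |q|Br/m, then KE = ½mv² = (qBr)²/(2m).
v = (3.204×10⁻¹⁹)(6.41×10⁻⁴)(163)/4.983×10⁻²⁷ ≈ 6.718×10⁶ m/s.
KE = ½(4.983×10⁻²⁷)(6.718×10⁶)² ≈ 1.12×10⁻¹³ J = 7.02×10⁵ eV.

KE ≈ 7.02×10⁵ eV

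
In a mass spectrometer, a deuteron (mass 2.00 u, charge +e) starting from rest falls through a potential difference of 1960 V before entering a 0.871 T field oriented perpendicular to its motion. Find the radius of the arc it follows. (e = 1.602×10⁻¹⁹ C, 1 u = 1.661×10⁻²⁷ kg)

Acceleration: |q|V = ½mv² ⇒ v = √(2|q|V/m) = √(2·1.602×10⁻¹⁹·1960/3.322×10⁻²⁷) ≈ 4.348×10⁵ m/s.
In the field: r = mv/(|q|B) = (3.322×10⁻²⁷)(4.348×10⁵)/((1.602×10⁻¹⁹)(0.871)) ≈ 0.0104 m.

r ≈ 0.0104 m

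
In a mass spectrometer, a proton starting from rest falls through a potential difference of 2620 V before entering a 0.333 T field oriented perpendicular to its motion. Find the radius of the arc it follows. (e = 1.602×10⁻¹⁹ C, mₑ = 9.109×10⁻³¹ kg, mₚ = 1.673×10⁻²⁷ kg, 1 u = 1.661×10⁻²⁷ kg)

r ≈ 0.0222 m

Acceleration: |q|V = ½mv² ⇒ v = √(2|q|V/m) = √(2·1.602×10⁻¹⁹·2620/1.673×10⁻²⁷) ≈ 7.084×10⁵ m/s.
In the field: r = mv/(|q|B) = (1.673×10⁻²⁷)(7.084×10⁵)/((1.602×10⁻¹⁹)(0.333)) ≈ 0.0222 m.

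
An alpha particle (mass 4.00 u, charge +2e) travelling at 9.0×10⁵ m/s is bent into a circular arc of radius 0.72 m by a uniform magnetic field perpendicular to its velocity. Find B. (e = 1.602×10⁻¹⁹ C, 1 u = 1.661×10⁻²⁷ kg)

B ≈ 0.026 T

From |q|vB = mv²/r, B = mv/(|q|r).
B = (6.644×10⁻²⁷)(9.0×10⁵)/((3.204×10⁻¹⁹)(0.72)) ≈ 0.026 T.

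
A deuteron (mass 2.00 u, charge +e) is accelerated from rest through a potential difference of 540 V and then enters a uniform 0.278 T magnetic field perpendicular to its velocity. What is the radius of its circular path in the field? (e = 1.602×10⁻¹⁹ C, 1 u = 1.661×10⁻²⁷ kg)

Acceleration: |q|V = ½mv² ⇒ v = √(2|q|V/m) = √(2·1.602×10⁻¹⁹·540/3.322×10⁻²⁷) ≈ 2.282×10⁵ m/s.
In the field: r = mv/(|q|B) = (3.322×10⁻²⁷)(2.282×10⁵)/((1.602×10⁻¹⁹)(0.278)) ≈ 0.0170 m.

r ≈ 0.0170 m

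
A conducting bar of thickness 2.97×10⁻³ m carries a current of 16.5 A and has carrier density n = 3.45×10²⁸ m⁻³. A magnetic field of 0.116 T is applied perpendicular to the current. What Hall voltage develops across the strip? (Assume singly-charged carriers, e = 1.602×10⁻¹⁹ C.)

V_H ≈ 1.17×10⁻⁷ V

V_H = IB/(n e t).
V_H = (16.5)(0.116)/((3.45×10²⁸)(1.602×10⁻¹⁹)(2.97×10⁻³)) ≈ 1.17×10⁻⁷ V.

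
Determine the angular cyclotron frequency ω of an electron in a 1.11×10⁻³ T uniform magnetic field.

ω ≈ 1.95×10⁸ rad/s

ω = |q|B/m.
ω = (1.602×10⁻¹⁹)(1.11×10⁻³)/9.109×10⁻³¹ ≈ 1.95×10⁸ rad/s.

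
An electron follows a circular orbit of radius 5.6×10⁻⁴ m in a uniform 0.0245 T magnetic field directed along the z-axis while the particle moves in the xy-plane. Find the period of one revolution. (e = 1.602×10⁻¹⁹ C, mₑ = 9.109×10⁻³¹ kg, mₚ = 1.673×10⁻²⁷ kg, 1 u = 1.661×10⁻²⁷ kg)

The cyclotron period depends only on m, q, B: T = 2πm/(|q|B).
T = 2π(9.109×10⁻³¹)/((1.602×10⁻¹⁹)(0.0245)) ≈ 1.46×10⁻⁹ s.

T ≈ 1.46×10⁻⁹ s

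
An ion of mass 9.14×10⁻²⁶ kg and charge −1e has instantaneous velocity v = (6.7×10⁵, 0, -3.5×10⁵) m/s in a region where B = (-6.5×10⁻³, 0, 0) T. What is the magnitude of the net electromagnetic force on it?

|F| ≈ 3.64×10⁻¹⁶ N

v×B = (0, 2280, 0) N/C.
F = q v×B = (−1.602×10⁻¹⁹ C)·(0, 2280, 0) = (0, -3.64×10⁻¹⁶, 0) N.
|F| = 3.64×10⁻¹⁶ N.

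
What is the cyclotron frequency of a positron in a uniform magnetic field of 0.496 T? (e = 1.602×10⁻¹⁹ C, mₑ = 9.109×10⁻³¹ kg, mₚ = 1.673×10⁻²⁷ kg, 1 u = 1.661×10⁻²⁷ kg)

f = |q|B/(2πm).
f = (1.602×10⁻¹⁹)(0.496)/(2π·9.109×10⁻³¹) ≈ 1.39×10¹⁰ Hz.

f ≈ 1.39×10¹⁰ Hz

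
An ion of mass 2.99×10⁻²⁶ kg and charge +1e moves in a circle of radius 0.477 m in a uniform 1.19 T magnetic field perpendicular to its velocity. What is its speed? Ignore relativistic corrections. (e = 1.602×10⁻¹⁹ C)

From |q|vB = mv²/r, v = |q|Br/m.
v = (1.602×10⁻¹⁹)(1.19)(0.477)/2.99×10⁻²⁶ ≈ 3.04×10⁶ m/s.

v ≈ 3.04×10⁶ m/s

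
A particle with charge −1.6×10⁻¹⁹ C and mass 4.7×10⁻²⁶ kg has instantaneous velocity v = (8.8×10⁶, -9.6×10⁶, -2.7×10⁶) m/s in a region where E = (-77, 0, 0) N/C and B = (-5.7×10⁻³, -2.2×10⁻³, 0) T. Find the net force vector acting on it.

F ≈ (9.63×10⁻¹⁶, -2.46×10⁻¹⁵, 1.19×10⁻¹⁴) N

v×B = (-5940, 1.54×10⁴, -7.41×10⁴) N/C.
E + v×B = (-6020, 1.54×10⁴, -7.41×10⁴) N/C.
F = q(E + v×B) = (−1.6×10⁻¹⁹ C)·(-6020, 1.54×10⁴, -7.41×10⁴) = (9.63×10⁻¹⁶, -2.46×10⁻¹⁵, 1.19×10⁻¹⁴) N.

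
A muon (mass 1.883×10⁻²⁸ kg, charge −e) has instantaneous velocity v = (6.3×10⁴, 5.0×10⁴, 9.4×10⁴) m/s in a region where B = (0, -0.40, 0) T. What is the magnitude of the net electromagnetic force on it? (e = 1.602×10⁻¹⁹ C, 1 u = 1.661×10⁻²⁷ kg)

v×B = (3.76×10⁴, 0, -2.52×10⁴) N/C.
F = q v×B = (−1.602×10⁻¹⁹ C)·(3.76×10⁴, 0, -2.52×10⁴) = (-6.02×10⁻¹⁵, 0, 4.04×10⁻¹⁵) N.
|F| = 7.25×10⁻¹⁵ N.

|F| ≈ 7.25×10⁻¹⁵ N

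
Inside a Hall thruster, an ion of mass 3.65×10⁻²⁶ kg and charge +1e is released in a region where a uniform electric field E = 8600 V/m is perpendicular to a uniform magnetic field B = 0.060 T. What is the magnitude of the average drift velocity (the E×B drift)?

v_d ≈ 1.4×10⁵ m/s

The E×B drift speed is v_d = E/B.
v_d = 8600/0.060 = 1.4×10⁵ m/s.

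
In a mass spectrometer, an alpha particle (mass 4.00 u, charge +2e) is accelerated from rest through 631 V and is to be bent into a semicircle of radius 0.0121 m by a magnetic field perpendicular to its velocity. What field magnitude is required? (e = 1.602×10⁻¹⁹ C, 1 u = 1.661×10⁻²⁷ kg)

B ≈ 0.423 T

v = √(2|q|V/m) = √(2·3.204×10⁻¹⁹·631/6.644×10⁻²⁷) ≈ 2.467×10⁵ m/s.
B = mv/(|q|r) = (6.644×10⁻²⁷)(2.467×10⁵)/((3.204×10⁻¹⁹)(0.0121)) ≈ 0.423 T.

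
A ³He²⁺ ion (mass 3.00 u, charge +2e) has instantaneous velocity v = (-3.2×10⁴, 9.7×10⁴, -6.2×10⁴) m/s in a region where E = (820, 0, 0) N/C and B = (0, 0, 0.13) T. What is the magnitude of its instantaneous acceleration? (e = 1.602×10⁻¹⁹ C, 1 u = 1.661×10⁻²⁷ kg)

v×B = (1.26×10⁴, 4160, 0) N/C.
E + v×B = (1.34×10⁴, 4160, 0) N/C.
F = q(E + v×B) = (3.204×10⁻¹⁹ C)·(1.34×10⁴, 4160, 0) = (4.30×10⁻¹⁵, 1.33×10⁻¹⁵, 0) N.
|a| = |F|/m = 4.505×10⁻¹⁵/4.983×10⁻²⁷ ≈ 9.04×10¹¹ m/s².

|a| ≈ 9.04×10¹¹ m/s²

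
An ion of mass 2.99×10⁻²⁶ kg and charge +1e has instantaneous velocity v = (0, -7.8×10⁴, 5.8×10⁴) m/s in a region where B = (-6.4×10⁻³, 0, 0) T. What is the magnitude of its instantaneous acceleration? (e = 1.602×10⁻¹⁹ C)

v×B = (0, -371, -499) N/C.
F = q v×B = (1.602×10⁻¹⁹ C)·(0, -371, -499) = (0, -5.95×10⁻¹⁷, -8.00×10⁻¹⁷) N.
|a| = |F|/m = 9.966×10⁻¹⁷/2.99×10⁻²⁶ ≈ 3.33×10⁹ m/s².

|a| ≈ 3.33×10⁹ m/s²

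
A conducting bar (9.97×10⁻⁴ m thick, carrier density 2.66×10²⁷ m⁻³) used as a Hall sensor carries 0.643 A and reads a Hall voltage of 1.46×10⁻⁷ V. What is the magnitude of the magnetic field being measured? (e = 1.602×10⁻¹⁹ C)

From V_H = IB/(n e t), B = V_H n e t / I.
B = (1.46×10⁻⁷)(2.66×10²⁷)(1.602×10⁻¹⁹)(9.97×10⁻⁴)/0.643 ≈ 0.0965 T.

B ≈ 0.0965 T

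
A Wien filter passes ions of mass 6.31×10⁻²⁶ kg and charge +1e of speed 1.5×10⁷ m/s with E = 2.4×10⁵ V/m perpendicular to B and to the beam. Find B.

Balance of forces in the selector: qE = qvB ⇒ B = E/v.
B = 2.4×10⁵/1.5×10⁷ = 0.016 T.

B = 0.016 T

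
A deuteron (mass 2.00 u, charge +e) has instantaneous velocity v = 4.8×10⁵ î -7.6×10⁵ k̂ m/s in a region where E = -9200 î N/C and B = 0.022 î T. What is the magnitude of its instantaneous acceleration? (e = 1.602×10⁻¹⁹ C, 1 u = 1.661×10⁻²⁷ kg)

v×B = (0, -1.67×10⁴, 0) N/C.
E + v×B = (-9200, -1.67×10⁴, 0) N/C.
F = q(E + v×B) = (1.602×10⁻¹⁹ C)·(-9200, -1.67×10⁴, 0) = (-1.47×10⁻¹⁵, -2.68×10⁻¹⁵, 0) N.
|a| = |F|/m = 3.057×10⁻¹⁵/3.322×10⁻²⁷ ≈ 9.20×10¹¹ m/s².

|a| ≈ 9.20×10¹¹ m/s²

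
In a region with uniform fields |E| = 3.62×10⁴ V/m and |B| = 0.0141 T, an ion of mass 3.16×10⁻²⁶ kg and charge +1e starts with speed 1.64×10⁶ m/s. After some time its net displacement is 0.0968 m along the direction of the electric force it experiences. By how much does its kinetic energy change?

The magnetic force is always ⟂ v and does no work; only the electric force changes KE.
ΔKE = F_E · d = |q|E d = (1.602×10⁻¹⁹)(3.62×10⁴)(0.0968) ≈ 5.61×10⁻¹⁶ J.

ΔKE ≈ 5.61×10⁻¹⁶ J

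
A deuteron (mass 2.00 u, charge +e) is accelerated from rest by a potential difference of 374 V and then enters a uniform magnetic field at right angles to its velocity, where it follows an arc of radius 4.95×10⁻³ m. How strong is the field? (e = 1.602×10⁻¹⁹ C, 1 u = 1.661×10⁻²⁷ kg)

B ≈ 0.796 T

v = √(2|q|V/m) = √(2·1.602×10⁻¹⁹·374/3.322×10⁻²⁷) ≈ 1.899×10⁵ m/s.
B = mv/(|q|r) = (3.322×10⁻²⁷)(1.899×10⁵)/((1.602×10⁻¹⁹)(4.95×10⁻³)) ≈ 0.796 T.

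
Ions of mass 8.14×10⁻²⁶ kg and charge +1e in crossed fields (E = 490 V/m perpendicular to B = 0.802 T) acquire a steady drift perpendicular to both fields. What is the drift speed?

v_d ≈ 611 m/s

In crossed fields the guiding centre drifts at v_d = |E×B|/B² = E/B, independent of charge and mass.
v_d = 490/0.802 = 611 m/s.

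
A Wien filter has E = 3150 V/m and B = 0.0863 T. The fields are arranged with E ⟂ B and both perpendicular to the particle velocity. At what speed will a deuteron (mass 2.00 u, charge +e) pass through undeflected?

v = 3.65×10⁴ m/s

Zero net Lorentz force requires |qE| = |q v×B|, i.e. E = vB.
v = E/B = 3150/0.0863 = 3.65×10⁴ m/s.
The result is independent of the particle's charge and mass.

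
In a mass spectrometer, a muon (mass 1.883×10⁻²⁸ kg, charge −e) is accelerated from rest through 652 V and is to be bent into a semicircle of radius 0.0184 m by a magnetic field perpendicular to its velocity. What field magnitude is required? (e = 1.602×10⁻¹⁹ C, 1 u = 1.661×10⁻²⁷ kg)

B ≈ 0.0673 T

v = √(2|q|V/m) = √(2·1.602×10⁻¹⁹·652/1.883×10⁻²⁸) ≈ 1.053×10⁶ m/s.
B = mv/(|q|r) = (1.883×10⁻²⁸)(1.053×10⁶)/((1.602×10⁻¹⁹)(0.0184)) ≈ 0.0673 T.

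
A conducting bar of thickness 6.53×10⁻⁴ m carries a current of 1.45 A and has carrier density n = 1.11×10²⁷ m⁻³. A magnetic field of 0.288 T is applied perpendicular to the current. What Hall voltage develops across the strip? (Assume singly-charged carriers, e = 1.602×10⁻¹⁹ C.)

V_H = IB/(n e t).
V_H = (1.45)(0.288)/((1.11×10²⁷)(1.602×10⁻¹⁹)(6.53×10⁻⁴)) ≈ 3.60×10⁻⁶ V.

V_H ≈ 3.60×10⁻⁶ V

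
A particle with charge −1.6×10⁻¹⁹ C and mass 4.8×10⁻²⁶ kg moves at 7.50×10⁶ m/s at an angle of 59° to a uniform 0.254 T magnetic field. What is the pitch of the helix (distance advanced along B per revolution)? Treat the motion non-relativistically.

v∥ = v cosθ = 7.50×10⁶·cos59° ≈ 3.863×10⁶ m/s.
T = 2πm/(|q|B) = 2π(4.8×10⁻²⁶)/((1.6×10⁻¹⁹)(0.254)) ≈ 7.421×10⁻⁶ s.
pitch = v∥ T = (3.863×10⁶)(7.421×10⁻⁶) ≈ 28.7 m.

p ≈ 28.7 m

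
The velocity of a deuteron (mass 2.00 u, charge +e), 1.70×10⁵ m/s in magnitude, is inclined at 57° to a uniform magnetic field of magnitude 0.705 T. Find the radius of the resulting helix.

v⊥ = v sinθ = 1.70×10⁵·sin57° ≈ 1.426×10⁵ m/s.
r = m v⊥/(|q|B) = (3.322×10⁻²⁷)(1.426×10⁵)/((1.602×10⁻¹⁹)(0.705)) ≈ 4.19×10⁻³ m.

r ≈ 4.19×10⁻³ m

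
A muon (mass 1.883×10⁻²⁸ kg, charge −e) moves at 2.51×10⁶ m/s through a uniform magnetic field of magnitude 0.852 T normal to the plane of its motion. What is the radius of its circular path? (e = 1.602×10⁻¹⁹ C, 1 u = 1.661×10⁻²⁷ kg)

r ≈ 3.46×10⁻³ m

The magnetic force provides the centripetal force: |q|vB = mv²/r.
r = mv/(|q|B) = (1.883×10⁻²⁸)(2.51×10⁶)/((1.602×10⁻¹⁹)(0.852)) ≈ 3.46×10⁻³ m.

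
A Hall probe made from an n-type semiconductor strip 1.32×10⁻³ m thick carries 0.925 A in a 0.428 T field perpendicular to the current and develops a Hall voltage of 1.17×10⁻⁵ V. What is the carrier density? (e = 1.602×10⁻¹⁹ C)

From V_H = IB/(n e t), n = IB/(V_H e t).
n = (0.925)(0.428)/((1.17×10⁻⁵)(1.602×10⁻¹⁹)(1.32×10⁻³)) ≈ 1.60×10²⁶ m⁻³.

n ≈ 1.60×10²⁶ m⁻³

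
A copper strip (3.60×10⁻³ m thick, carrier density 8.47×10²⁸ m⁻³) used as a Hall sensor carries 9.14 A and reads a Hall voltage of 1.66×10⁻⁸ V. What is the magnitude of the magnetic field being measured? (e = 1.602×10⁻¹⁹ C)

From V_H = IB/(n e t), B = V_H n e t / I.
B = (1.66×10⁻⁸)(8.47×10²⁸)(1.602×10⁻¹⁹)(3.60×10⁻³)/9.14 ≈ 0.0887 T.

B ≈ 0.0887 T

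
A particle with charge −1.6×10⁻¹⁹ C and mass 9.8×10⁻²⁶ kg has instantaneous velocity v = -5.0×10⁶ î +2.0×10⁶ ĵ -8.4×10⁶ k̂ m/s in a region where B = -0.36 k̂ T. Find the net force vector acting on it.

F ≈ (1.15×10⁻¹³, 2.88×10⁻¹³, 0) N

v×B = (-7.20×10⁵, -1.80×10⁶, 0) N/C.
F = q v×B = (−1.6×10⁻¹⁹ C)·(-7.20×10⁵, -1.80×10⁶, 0) = (1.15×10⁻¹³, 2.88×10⁻¹³, 0) N.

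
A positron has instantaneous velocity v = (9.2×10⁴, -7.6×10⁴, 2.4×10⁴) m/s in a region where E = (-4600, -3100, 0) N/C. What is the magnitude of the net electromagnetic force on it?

Only an electric field acts, so F = qE = (1.602×10⁻¹⁹ C)·(-4600, -3100, 0) = (-7.37×10⁻¹⁶, -4.97×10⁻¹⁶, 0) N.
|F| = 8.89×10⁻¹⁶ N.

|F| ≈ 8.89×10⁻¹⁶ N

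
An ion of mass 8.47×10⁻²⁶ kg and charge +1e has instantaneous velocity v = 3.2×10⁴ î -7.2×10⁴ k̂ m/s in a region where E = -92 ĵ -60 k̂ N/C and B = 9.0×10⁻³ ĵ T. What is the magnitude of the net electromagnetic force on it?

v×B = (648, 0, 288) N/C.
E + v×B = (648, -92.0, 228) N/C.
F = q(E + v×B) = (1.602×10⁻¹⁹ C)·(648, -92.0, 228) = (1.04×10⁻¹⁶, -1.47×10⁻¹⁷, 3.65×10⁻¹⁷) N.
|F| = 1.11×10⁻¹⁶ N.

|F| ≈ 1.11×10⁻¹⁶ N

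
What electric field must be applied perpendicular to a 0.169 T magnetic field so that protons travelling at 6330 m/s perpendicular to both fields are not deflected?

E = 1070 V/m

For straight-line motion qE = qvB, so E = vB.
E = 6330 × 0.169 = 1070 V/m.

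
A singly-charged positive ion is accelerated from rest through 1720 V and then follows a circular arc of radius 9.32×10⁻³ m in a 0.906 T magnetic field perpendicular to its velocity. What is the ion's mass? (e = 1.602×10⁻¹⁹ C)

m ≈ 3.32×10⁻²⁷ kg

Combine |q|V = ½mv² and r = mv/(|q|B): eliminate v to get m = qB²r²/(2V).
m = (1.602×10⁻¹⁹)(0.906)²(9.32×10⁻³)²/(2·1720) ≈ 3.32×10⁻²⁷ kg.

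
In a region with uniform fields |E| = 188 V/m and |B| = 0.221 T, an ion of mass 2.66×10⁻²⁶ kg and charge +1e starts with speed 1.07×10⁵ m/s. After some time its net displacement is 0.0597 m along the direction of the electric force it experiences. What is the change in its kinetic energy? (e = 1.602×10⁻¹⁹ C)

ΔKE ≈ 1.80×10⁻¹⁸ J

The magnetic force is always ⟂ v and does no work; only the electric force changes KE.
ΔKE = F_E · d = |q|E d = (1.602×10⁻¹⁹)(188)(0.0597) ≈ 1.80×10⁻¹⁸ J.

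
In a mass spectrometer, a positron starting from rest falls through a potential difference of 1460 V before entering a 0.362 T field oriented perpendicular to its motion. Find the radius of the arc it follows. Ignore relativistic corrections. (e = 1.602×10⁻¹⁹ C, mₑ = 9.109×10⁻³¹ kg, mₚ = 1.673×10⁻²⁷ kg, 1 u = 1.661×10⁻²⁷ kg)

r ≈ 3.56×10⁻⁴ m

Acceleration: |q|V = ½mv² ⇒ v = √(2|q|V/m) = √(2·1.602×10⁻¹⁹·1460/9.109×10⁻³¹) ≈ 2.266×10⁷ m/s.
In the field: r = mv/(|q|B) = (9.109×10⁻³¹)(2.266×10⁷)/((1.602×10⁻¹⁹)(0.362)) ≈ 3.56×10⁻⁴ m.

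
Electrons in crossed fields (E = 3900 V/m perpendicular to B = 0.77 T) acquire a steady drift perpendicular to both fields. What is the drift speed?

v_d ≈ 5100 m/s

The E×B drift speed is v_d = E/B.
v_d = 3900/0.77 = 5100 m/s.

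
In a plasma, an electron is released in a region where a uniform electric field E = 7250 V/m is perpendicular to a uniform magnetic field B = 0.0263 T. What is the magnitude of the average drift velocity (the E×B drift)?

v_d ≈ 2.76×10⁵ m/s

The E×B drift speed is v_d = E/B.
v_d = 7250/0.0263 = 2.76×10⁵ m/s.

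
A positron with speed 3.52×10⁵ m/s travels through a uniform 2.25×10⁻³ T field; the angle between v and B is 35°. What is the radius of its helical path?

r ≈ 5.10×10⁻⁴ m

v⊥ = v sinθ = 3.52×10⁵·sin35° ≈ 2.019×10⁵ m/s.
r = m v⊥/(|q|B) = (9.109×10⁻³¹)(2.019×10⁵)/((1.602×10⁻¹⁹)(2.25×10⁻³)) ≈ 5.10×10⁻⁴ m.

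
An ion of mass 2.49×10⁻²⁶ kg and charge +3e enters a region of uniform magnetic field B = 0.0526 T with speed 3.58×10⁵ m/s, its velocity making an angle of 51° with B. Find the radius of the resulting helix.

v⊥ = v sinθ = 3.58×10⁵·sin51° ≈ 2.782×10⁵ m/s.
r = m v⊥/(|q|B) = (2.49×10⁻²⁶)(2.782×10⁵)/((4.806×10⁻¹⁹)(0.0526)) ≈ 0.274 m.

r ≈ 0.274 m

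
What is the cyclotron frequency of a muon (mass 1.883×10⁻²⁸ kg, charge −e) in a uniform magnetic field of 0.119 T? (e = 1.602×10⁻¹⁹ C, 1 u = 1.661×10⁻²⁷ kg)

f ≈ 1.61×10⁷ Hz

f = |q|B/(2πm).
f = (1.602×10⁻¹⁹)(0.119)/(2π·1.883×10⁻²⁸) ≈ 1.61×10⁷ Hz.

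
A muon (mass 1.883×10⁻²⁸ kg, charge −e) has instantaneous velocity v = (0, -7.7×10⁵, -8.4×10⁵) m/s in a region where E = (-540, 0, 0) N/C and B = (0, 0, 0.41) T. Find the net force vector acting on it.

v×B = (-3.16×10⁵, 0, 0) N/C.
E + v×B = (-3.16×10⁵, 0, 0) N/C.
F = q(E + v×B) = (−1.602×10⁻¹⁹ C)·(-3.16×10⁵, 0, 0) = (5.07×10⁻¹⁴, 0, 0) N.

F ≈ (5.07×10⁻¹⁴, 0, 0) N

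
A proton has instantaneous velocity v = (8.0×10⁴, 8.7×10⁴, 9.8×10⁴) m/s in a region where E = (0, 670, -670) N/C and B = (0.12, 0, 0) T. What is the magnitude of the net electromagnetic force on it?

|F| ≈ 2.67×10⁻¹⁵ N

v×B = (0, 1.18×10⁴, -1.04×10⁴) N/C.
E + v×B = (0, 1.24×10⁴, -1.11×10⁴) N/C.
F = q(E + v×B) = (1.602×10⁻¹⁹ C)·(0, 1.24×10⁴, -1.11×10⁴) = (0, 1.99×10⁻¹⁵, -1.78×10⁻¹⁵) N.
|F| = 2.67×10⁻¹⁵ N.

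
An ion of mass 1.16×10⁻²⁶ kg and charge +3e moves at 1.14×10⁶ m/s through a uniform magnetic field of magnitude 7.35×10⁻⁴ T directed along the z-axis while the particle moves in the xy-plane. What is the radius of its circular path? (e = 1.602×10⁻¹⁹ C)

The magnetic force provides the centripetal force: |q|vB = mv²/r.
r = mv/(|q|B) = (1.16×10⁻²⁶)(1.14×10⁶)/((4.806×10⁻¹⁹)(7.35×10⁻⁴)) ≈ 37.4 m.

r ≈ 37.4 m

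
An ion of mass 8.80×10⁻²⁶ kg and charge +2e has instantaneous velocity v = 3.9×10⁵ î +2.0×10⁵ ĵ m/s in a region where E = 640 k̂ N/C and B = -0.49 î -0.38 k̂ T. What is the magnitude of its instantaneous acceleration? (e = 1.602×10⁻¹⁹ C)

|a| ≈ 7.05×10¹¹ m/s²

v×B = (-7.60×10⁴, 1.48×10⁵, 9.80×10⁴) N/C.
E + v×B = (-7.60×10⁴, 1.48×10⁵, 9.86×10⁴) N/C.
F = q(E + v×B) = (3.204×10⁻¹⁹ C)·(-7.60×10⁴, 1.48×10⁵, 9.86×10⁴) = (-2.44×10⁻¹⁴, 4.75×10⁻¹⁴, 3.16×10⁻¹⁴) N.
|a| = |F|/m = 6.202×10⁻¹⁴/8.80×10⁻²⁶ ≈ 7.05×10¹¹ m/s².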